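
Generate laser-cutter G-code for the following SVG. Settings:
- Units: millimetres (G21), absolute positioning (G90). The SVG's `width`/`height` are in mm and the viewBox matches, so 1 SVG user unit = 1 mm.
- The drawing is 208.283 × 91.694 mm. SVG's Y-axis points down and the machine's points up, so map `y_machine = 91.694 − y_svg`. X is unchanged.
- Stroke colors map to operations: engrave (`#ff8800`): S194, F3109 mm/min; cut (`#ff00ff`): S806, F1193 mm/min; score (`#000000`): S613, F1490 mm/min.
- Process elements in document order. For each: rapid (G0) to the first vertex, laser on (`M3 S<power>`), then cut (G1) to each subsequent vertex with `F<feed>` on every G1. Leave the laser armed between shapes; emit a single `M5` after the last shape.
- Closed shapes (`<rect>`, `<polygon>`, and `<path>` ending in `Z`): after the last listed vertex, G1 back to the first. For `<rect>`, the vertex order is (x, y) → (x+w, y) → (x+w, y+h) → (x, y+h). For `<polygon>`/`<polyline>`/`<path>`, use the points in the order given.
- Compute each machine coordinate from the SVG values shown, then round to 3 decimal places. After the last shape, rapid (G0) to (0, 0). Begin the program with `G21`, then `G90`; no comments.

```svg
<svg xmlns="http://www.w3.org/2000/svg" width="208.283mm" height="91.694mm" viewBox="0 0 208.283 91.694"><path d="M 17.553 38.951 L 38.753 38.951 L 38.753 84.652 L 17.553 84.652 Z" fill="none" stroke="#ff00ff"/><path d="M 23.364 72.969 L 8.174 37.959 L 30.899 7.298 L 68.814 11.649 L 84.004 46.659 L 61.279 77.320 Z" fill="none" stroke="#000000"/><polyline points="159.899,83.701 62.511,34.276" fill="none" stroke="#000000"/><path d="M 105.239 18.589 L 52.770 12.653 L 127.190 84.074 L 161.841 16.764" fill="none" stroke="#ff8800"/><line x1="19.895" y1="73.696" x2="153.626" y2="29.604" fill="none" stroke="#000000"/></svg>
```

1 u = 1 mm; y_m = 91.694 − y.

[1] `<path>` rectangle, #ff00ff→cut S806 F1193: (17.553,52.743) → (38.753,52.743) → (38.753,7.042) → (17.553,7.042) → (17.553,52.743) (closed)

[2] `<path>` regular polygon, #000000→score S613 F1490: (23.364,18.725) → (8.174,53.735) → (30.899,84.396) → (68.814,80.045) → (84.004,45.035) → (61.279,14.374) → (23.364,18.725) (closed)

[3] `<polyline>` line segment, #000000→score S613 F1490: (159.899,7.993) → (62.511,57.418)

[4] `<path>` open polyline, #ff8800→engrave S194 F3109: (105.239,73.105) → (52.770,79.041) → (127.190,7.620) → (161.841,74.930)

[5] `<line>` line segment, #000000→score S613 F1490: (19.895,17.998) → (153.626,62.090)

G21
G90
G0 X17.553 Y52.743
M3 S806
G1 X38.753 Y52.743 F1193
G1 X38.753 Y7.042 F1193
G1 X17.553 Y7.042 F1193
G1 X17.553 Y52.743 F1193
G0 X23.364 Y18.725
M3 S613
G1 X8.174 Y53.735 F1490
G1 X30.899 Y84.396 F1490
G1 X68.814 Y80.045 F1490
G1 X84.004 Y45.035 F1490
G1 X61.279 Y14.374 F1490
G1 X23.364 Y18.725 F1490
G0 X159.899 Y7.993
M3 S613
G1 X62.511 Y57.418 F1490
G0 X105.239 Y73.105
M3 S194
G1 X52.770 Y79.041 F3109
G1 X127.190 Y7.620 F3109
G1 X161.841 Y74.930 F3109
G0 X19.895 Y17.998
M3 S613
G1 X153.626 Y62.090 F1490
M5
G0 X0.000 Y0.000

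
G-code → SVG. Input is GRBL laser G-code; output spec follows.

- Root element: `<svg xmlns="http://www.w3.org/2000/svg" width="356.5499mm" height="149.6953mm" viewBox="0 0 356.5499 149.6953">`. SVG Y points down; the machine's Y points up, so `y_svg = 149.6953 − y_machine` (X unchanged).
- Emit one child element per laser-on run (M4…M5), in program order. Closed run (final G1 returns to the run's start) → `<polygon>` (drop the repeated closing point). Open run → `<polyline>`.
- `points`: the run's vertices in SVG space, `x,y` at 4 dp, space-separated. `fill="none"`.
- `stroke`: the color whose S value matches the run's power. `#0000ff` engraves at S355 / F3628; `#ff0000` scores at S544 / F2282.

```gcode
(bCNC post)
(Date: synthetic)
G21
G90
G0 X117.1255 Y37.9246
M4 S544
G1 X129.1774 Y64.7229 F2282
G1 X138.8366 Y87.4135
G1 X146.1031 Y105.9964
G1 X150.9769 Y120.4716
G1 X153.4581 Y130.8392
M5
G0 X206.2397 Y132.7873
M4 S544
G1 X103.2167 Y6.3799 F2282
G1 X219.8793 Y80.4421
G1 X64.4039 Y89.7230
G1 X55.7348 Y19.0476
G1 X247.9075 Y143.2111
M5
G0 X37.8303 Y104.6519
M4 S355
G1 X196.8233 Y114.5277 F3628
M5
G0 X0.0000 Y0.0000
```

<svg xmlns="http://www.w3.org/2000/svg" width="356.5499mm" height="149.6953mm" viewBox="0 0 356.5499 149.6953">
  <polyline points="117.1255,111.7707 129.1774,84.9724 138.8366,62.2818 146.1031,43.6989 150.9769,29.2237 153.4581,18.8561" fill="none" stroke="#ff0000"/>
  <polyline points="206.2397,16.9080 103.2167,143.3154 219.8793,69.2532 64.4039,59.9723 55.7348,130.6477 247.9075,6.4842" fill="none" stroke="#ff0000"/>
  <polyline points="37.8303,45.0434 196.8233,35.1676" fill="none" stroke="#0000ff"/>
</svg>

Each laser-on run becomes one SVG element. Flip Y back into SVG space with y_svg = 149.6953 − y_machine.

Run 1: S544 ⇒ score layer `#ff0000`. The run is open, so emit a `<polyline>` with points (Y-flipped): 117.1255,111.7707 129.1774,84.9724 138.8366,62.2818 146.1031,43.6989 150.9769,29.2237 153.4581,18.8561.

Run 2: the run's S544 means `#ff0000` (score). The run is open, so emit a `<polyline>` with points (Y-flipped): 206.2397,16.9080 103.2167,143.3154 219.8793,69.2532 64.4039,59.9723 55.7348,130.6477 247.9075,6.4842.

Run 3: the run's S355 means `#0000ff` (engrave). The run is open, so emit a `<polyline>` with points (Y-flipped): 37.8303,45.0434 196.8233,35.1676.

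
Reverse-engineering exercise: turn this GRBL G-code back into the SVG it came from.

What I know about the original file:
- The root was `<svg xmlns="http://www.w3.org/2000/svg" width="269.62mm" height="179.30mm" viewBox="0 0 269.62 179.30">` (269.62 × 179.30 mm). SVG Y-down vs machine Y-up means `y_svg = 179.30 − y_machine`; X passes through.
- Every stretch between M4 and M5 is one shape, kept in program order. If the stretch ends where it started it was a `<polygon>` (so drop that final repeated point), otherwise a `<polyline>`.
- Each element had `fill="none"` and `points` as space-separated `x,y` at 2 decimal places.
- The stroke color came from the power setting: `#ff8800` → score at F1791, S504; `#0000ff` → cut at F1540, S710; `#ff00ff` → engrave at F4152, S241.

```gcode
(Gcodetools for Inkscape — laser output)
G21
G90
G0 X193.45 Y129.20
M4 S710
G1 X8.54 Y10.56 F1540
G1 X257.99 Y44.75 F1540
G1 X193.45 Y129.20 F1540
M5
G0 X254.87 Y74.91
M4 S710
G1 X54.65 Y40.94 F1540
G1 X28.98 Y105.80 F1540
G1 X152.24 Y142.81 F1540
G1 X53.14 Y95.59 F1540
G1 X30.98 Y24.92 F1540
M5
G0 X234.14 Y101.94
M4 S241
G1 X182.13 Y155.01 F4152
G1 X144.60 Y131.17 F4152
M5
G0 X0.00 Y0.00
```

y_svg = 179.30 − y_m.

[1] S710→`#0000ff` (cut); closed run; points: 193.45,50.10 8.54,168.74 257.99,134.55

[2] S710→`#0000ff` (cut); open run; points: 254.87,104.39 54.65,138.36 28.98,73.50 152.24,36.49 53.14,83.71 30.98,154.38

[3] S241→`#ff00ff` (engrave); open run; points: 234.14,77.36 182.13,24.29 144.60,48.13

<svg xmlns="http://www.w3.org/2000/svg" width="269.62mm" height="179.30mm" viewBox="0 0 269.62 179.30">
  <polygon points="193.45,50.10 8.54,168.74 257.99,134.55" fill="none" stroke="#0000ff"/>
  <polyline points="254.87,104.39 54.65,138.36 28.98,73.50 152.24,36.49 53.14,83.71 30.98,154.38" fill="none" stroke="#0000ff"/>
  <polyline points="234.14,77.36 182.13,24.29 144.60,48.13" fill="none" stroke="#ff00ff"/>
</svg>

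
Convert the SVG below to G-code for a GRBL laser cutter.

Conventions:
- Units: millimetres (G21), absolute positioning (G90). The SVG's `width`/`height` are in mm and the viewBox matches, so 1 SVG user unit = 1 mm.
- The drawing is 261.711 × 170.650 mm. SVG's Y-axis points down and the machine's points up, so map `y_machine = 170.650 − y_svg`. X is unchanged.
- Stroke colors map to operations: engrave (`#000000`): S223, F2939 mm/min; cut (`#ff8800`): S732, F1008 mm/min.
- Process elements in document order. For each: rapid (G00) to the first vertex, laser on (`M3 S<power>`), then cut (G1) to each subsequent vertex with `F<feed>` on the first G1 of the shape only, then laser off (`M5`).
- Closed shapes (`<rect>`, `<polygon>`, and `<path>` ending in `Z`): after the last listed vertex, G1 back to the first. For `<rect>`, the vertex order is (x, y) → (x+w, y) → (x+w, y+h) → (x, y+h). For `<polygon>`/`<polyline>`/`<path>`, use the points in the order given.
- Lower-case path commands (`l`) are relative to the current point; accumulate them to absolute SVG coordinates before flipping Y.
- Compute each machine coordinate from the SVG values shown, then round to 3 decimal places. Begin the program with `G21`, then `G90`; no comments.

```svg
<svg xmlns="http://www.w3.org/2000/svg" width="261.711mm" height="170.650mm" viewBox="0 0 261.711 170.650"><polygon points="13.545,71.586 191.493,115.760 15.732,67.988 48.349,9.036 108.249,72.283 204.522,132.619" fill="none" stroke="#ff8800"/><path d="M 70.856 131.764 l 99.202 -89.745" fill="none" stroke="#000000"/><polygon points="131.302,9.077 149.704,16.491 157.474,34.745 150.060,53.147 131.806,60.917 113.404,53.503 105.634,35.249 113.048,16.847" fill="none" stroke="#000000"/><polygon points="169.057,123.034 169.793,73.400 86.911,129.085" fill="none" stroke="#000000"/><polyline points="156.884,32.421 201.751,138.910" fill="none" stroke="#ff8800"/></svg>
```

viewBox `0 0 261.711 170.650` with mm width/height → 1 unit = 1 mm. Flip: y_m = 170.650 − y_svg.

**Shape 1** — `<polygon>` closed polygon, stroke `#ff8800` → cut (S732, F1008). Machine vertices: (13.545,99.064) → (191.493,54.890) → (15.732,102.662) → (48.349,161.614) → (108.249,98.367) → (204.522,38.031) → (13.545,99.064). Closed: final G1 returns to the first vertex.

**Shape 2** — `<path>` line segment, stroke `#000000` → engrave (S223, F2939). Machine vertices: (70.856,38.886) → (170.058,128.631). Open path.

**Shape 3** — `<polygon>` regular polygon, stroke `#000000` → engrave (S223, F2939). Machine vertices: (131.302,161.573) → (149.704,154.159) → (157.474,135.905) → (150.060,117.503) → (131.806,109.733) → (113.404,117.147) → (105.634,135.401) → (113.048,153.803) → (131.302,161.573). Closed: final G1 returns to the first vertex.

**Shape 4** — `<polygon>` closed polygon, stroke `#000000` → engrave (S223, F2939). Machine vertices: (169.057,47.616) → (169.793,97.250) → (86.911,41.565) → (169.057,47.616). Closed: final G1 returns to the first vertex.

**Shape 5** — `<polyline>` line segment, stroke `#ff8800` → cut (S732, F1008). Machine vertices: (156.884,138.229) → (201.751,31.740). Open path.

G21
G90
G00 X13.545 Y99.064
M3 S732
G1 X191.493 Y54.890 F1008
G1 X15.732 Y102.662
G1 X48.349 Y161.614
G1 X108.249 Y98.367
G1 X204.522 Y38.031
G1 X13.545 Y99.064
M5
G00 X70.856 Y38.886
M3 S223
G1 X170.058 Y128.631 F2939
M5
G00 X131.302 Y161.573
M3 S223
G1 X149.704 Y154.159 F2939
G1 X157.474 Y135.905
G1 X150.060 Y117.503
G1 X131.806 Y109.733
G1 X113.404 Y117.147
G1 X105.634 Y135.401
G1 X113.048 Y153.803
G1 X131.302 Y161.573
M5
G00 X169.057 Y47.616
M3 S223
G1 X169.793 Y97.250 F2939
G1 X86.911 Y41.565
G1 X169.057 Y47.616
M5
G00 X156.884 Y138.229
M3 S732
G1 X201.751 Y31.740 F1008
M5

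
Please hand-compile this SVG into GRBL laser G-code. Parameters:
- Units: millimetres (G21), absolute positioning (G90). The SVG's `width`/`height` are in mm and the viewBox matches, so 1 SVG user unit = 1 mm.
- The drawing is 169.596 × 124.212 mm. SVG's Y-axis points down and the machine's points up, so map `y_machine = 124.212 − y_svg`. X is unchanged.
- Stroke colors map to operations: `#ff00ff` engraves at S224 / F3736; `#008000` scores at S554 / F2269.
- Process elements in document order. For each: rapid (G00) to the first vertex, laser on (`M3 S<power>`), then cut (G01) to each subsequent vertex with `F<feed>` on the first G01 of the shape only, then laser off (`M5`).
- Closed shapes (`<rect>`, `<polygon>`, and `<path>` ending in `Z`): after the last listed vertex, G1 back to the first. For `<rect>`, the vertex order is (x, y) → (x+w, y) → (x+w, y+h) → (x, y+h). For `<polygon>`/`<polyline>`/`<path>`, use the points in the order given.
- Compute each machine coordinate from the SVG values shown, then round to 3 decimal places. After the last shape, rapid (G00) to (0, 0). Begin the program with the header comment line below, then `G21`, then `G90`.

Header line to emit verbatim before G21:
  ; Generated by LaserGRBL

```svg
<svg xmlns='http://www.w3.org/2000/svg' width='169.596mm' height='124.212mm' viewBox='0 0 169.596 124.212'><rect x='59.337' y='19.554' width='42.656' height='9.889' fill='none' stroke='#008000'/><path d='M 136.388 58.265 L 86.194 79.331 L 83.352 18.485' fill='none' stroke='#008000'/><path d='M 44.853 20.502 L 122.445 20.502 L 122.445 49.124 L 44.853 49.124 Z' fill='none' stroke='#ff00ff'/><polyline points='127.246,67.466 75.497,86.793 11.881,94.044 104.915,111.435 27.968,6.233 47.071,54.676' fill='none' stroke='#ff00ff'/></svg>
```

; Generated by LaserGRBL
G21
G90
G00 X59.337 Y104.658
M3 S554
G01 X101.993 Y104.658 F2269
G01 X101.993 Y94.769
G01 X59.337 Y94.769
G01 X59.337 Y104.658
M5
G00 X136.388 Y65.947
M3 S554
G01 X86.194 Y44.881 F2269
G01 X83.352 Y105.727
M5
G00 X44.853 Y103.710
M3 S224
G01 X122.445 Y103.710 F3736
G01 X122.445 Y75.088
G01 X44.853 Y75.088
G01 X44.853 Y103.710
M5
G00 X127.246 Y56.746
M3 S224
G01 X75.497 Y37.419 F3736
G01 X11.881 Y30.168
G01 X104.915 Y12.777
G01 X27.968 Y117.979
G01 X47.071 Y69.536
M5
G00 X0.000 Y0.000

viewBox `0 0 169.596 124.212` with mm width/height → 1 unit = 1 mm. Flip: y_m = 124.212 − y_svg.

**Shape 1** — `<rect>` rectangle, stroke `#008000` → score (S554, F2269). Machine vertices: (59.337,104.658) → (101.993,104.658) → (101.993,94.769) → (59.337,94.769) → (59.337,104.658). Closed: final G1 returns to the first vertex.

**Shape 2** — `<path>` open polyline, stroke `#008000` → score (S554, F2269). Machine vertices: (136.388,65.947) → (86.194,44.881) → (83.352,105.727). Open path.

**Shape 3** — `<path>` rectangle, stroke `#ff00ff` → engrave (S224, F3736). Machine vertices: (44.853,103.710) → (122.445,103.710) → (122.445,75.088) → (44.853,75.088) → (44.853,103.710). Closed: final G1 returns to the first vertex.

**Shape 4** — `<polyline>` open polyline, stroke `#ff00ff` → engrave (S224, F3736). Machine vertices: (127.246,56.746) → (75.497,37.419) → (11.881,30.168) → (104.915,12.777) → (27.968,117.979) → (47.071,69.536). Open path.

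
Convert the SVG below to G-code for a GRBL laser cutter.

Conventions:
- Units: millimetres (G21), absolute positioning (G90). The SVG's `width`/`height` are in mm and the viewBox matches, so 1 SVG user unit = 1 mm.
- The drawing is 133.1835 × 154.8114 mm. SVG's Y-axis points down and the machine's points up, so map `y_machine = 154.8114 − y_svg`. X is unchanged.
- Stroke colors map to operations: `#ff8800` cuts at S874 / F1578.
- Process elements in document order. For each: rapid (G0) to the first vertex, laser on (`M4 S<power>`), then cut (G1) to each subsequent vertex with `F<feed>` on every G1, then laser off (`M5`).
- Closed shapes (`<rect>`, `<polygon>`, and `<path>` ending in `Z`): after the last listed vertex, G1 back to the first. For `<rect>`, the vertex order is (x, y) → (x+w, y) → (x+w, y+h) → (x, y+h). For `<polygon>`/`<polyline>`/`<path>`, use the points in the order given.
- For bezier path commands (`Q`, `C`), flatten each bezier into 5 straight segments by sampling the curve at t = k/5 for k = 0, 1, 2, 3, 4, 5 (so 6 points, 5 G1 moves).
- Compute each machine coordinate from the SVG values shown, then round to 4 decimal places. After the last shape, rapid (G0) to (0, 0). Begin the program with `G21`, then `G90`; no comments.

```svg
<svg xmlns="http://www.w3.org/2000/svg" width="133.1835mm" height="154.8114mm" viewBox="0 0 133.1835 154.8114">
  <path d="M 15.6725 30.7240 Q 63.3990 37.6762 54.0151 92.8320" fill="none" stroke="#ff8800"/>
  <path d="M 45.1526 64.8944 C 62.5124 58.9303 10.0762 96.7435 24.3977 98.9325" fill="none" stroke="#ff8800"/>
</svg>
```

G21
G90
G0 X15.6725 Y124.0874
M4 S874
G1 X32.4787 Y119.3784 F1578
G1 X44.7160 Y110.8131 F1578
G1 X52.3846 Y98.3915 F1578
G1 X55.4842 Y82.1136 F1578
G1 X54.0151 Y61.9794 F1578
M5
G0 X45.1526 Y89.9170
M4 S874
G1 X48.2854 Y88.8774 F1578
G1 X41.2217 Y81.1425 F1578
G1 X30.5162 Y70.5236 F1578
G1 X22.7233 Y60.8320 F1578
G1 X24.3977 Y55.8789 F1578
M5
G0 X0.0000 Y0.0000

Since the viewBox matches the mm dimensions, user units are millimetres directly. The only transform is the Y-flip y_m = 154.8114 − y_svg.

Shape 1 is a quadratic bezier drawn with `<path>`. Its stroke #ff8800 means cut at S874, F1578. After flipping Y the toolpath is (15.6725,124.0874) → (32.4787,119.3784) → (44.7160,110.8131) → (52.3846,98.3915) → (55.4842,82.1136) → (54.0151,61.9794).

Shape 2 is a cubic bezier drawn with `<path>`. Its stroke #ff8800 means cut at S874, F1578. After flipping Y the toolpath is (45.1526,89.9170) → (48.2854,88.8774) → (41.2217,81.1425) → (30.5162,70.5236) → (22.7233,60.8320) → (24.3977,55.8789).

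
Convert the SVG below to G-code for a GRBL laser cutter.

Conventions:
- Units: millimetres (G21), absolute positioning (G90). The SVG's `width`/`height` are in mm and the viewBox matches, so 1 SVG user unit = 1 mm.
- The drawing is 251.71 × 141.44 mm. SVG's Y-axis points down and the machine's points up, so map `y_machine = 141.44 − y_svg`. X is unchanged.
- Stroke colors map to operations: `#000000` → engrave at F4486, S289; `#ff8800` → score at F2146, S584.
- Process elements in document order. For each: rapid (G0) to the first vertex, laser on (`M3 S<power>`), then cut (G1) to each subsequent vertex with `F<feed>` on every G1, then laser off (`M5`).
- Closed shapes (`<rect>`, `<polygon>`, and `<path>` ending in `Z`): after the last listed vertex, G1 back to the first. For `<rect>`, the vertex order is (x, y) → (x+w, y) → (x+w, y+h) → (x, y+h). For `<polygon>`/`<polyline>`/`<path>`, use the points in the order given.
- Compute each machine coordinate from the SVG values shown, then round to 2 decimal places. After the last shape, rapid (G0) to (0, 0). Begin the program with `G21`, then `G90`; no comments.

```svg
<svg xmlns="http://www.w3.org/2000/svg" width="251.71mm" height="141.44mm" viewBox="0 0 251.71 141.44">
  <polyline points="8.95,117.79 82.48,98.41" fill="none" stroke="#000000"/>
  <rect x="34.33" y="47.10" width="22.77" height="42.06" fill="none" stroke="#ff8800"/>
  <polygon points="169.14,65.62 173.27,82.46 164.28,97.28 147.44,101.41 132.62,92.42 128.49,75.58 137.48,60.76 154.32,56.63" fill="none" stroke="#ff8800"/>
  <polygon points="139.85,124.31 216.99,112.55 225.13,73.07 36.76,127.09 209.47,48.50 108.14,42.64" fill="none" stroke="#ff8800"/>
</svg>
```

viewBox `0 0 251.71 141.44` with mm width/height → 1 unit = 1 mm. Flip: y_m = 141.44 − y_svg.

**Shape 1** — `<polyline>` line segment, stroke `#000000` → engrave (S289, F4486). Machine vertices: (8.95,23.65) → (82.48,43.03). Open path.

**Shape 2** — `<rect>` rectangle, stroke `#ff8800` → score (S584, F2146). Machine vertices: (34.33,94.34) → (57.10,94.34) → (57.10,52.28) → (34.33,52.28) → (34.33,94.34). Closed: final G1 returns to the first vertex.

**Shape 3** — `<polygon>` regular polygon, stroke `#ff8800` → score (S584, F2146). Machine vertices: (169.14,75.82) → (173.27,58.98) → (164.28,44.16) → (147.44,40.03) → (132.62,49.02) → (128.49,65.86) → (137.48,80.68) → (154.32,84.81) → (169.14,75.82). Closed: final G1 returns to the first vertex.

**Shape 4** — `<polygon>` closed polygon, stroke `#ff8800` → score (S584, F2146). Machine vertices: (139.85,17.13) → (216.99,28.89) → (225.13,68.37) → (36.76,14.35) → (209.47,92.94) → (108.14,98.80) → (139.85,17.13). Closed: final G1 returns to the first vertex.

G21
G90
G0 X8.95 Y23.65
M3 S289
G1 X82.48 Y43.03 F4486
M5
G0 X34.33 Y94.34
M3 S584
G1 X57.10 Y94.34 F2146
G1 X57.10 Y52.28 F2146
G1 X34.33 Y52.28 F2146
G1 X34.33 Y94.34 F2146
M5
G0 X169.14 Y75.82
M3 S584
G1 X173.27 Y58.98 F2146
G1 X164.28 Y44.16 F2146
G1 X147.44 Y40.03 F2146
G1 X132.62 Y49.02 F2146
G1 X128.49 Y65.86 F2146
G1 X137.48 Y80.68 F2146
G1 X154.32 Y84.81 F2146
G1 X169.14 Y75.82 F2146
M5
G0 X139.85 Y17.13
M3 S584
G1 X216.99 Y28.89 F2146
G1 X225.13 Y68.37 F2146
G1 X36.76 Y14.35 F2146
G1 X209.47 Y92.94 F2146
G1 X108.14 Y98.80 F2146
G1 X139.85 Y17.13 F2146
M5
G0 X0.00 Y0.00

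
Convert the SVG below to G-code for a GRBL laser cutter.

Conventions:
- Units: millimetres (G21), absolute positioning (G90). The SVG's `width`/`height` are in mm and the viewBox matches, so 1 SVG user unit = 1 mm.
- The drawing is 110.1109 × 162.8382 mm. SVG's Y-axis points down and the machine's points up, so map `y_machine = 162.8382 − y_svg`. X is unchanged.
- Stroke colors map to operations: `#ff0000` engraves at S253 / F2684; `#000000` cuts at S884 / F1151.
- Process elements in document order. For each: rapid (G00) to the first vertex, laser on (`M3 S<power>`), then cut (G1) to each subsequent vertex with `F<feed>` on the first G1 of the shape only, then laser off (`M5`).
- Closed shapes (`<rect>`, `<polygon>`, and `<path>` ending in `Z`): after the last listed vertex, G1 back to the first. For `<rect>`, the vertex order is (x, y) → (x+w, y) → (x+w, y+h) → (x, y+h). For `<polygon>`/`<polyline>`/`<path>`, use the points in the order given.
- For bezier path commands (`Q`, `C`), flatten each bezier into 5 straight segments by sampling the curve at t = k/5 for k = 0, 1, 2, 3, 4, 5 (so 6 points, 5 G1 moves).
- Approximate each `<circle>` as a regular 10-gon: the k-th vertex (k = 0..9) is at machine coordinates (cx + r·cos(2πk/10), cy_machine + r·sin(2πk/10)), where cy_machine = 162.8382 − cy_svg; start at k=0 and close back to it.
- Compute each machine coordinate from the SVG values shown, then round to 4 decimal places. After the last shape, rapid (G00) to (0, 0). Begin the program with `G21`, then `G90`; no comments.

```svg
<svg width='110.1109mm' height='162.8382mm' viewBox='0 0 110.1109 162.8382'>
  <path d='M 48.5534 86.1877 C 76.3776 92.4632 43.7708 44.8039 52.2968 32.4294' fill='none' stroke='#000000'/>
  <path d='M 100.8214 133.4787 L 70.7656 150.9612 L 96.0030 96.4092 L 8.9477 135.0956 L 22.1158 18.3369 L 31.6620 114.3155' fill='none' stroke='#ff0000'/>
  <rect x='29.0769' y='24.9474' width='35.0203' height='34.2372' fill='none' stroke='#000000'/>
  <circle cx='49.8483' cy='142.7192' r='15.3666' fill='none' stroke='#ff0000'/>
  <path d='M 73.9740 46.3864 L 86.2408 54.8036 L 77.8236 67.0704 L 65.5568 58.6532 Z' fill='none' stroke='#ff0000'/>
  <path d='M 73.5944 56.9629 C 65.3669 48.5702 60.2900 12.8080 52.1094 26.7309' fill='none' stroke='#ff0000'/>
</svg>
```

viewBox `0 0 110.1109 162.8382` with mm width/height → 1 unit = 1 mm. Flip: y_m = 162.8382 − y_svg.

**Shape 1** — `<path>` cubic bezier, stroke `#000000` → cut (S884, F1151). Control points (SVG): P0=(48.5534,86.1877), P1=(76.3776,92.4632), P2=(43.7708,44.8039), P3=(52.2968,32.4294); sampled at t=k/5. Machine vertices: (48.5534,76.6505) → (58.8087,78.6436) → (59.4356,89.2985) → (55.3093,104.3328) → (51.3046,119.4637) → (52.2968,130.4088). Open path.

**Shape 2** — `<path>` open polyline, stroke `#ff0000` → engrave (S253, F2684). Machine vertices: (100.8214,29.3595) → (70.7656,11.8770) → (96.0030,66.4290) → (8.9477,27.7426) → (22.1158,144.5013) → (31.6620,48.5227). Open path.

**Shape 3** — `<rect>` rectangle, stroke `#000000` → cut (S884, F1151). Machine vertices: (29.0769,137.8908) → (64.0972,137.8908) → (64.0972,103.6536) → (29.0769,103.6536) → (29.0769,137.8908). Closed: final G1 returns to the first vertex.

**Shape 4** — `<circle>` circle, stroke `#ff0000` → engrave (S253, F2684). Machine vertices: (65.2149,20.1190) → (62.2801,29.1513) → (54.5968,34.7335) → (45.0998,34.7335) → (37.4165,29.1513) → (34.4817,20.1190) → (37.4165,11.0867) → (45.0998,5.5045) → (54.5968,5.5045) → (62.2801,11.0867) → (65.2149,20.1190). Closed: final G1 returns to the first vertex.

**Shape 5** — `<path>` regular polygon, stroke `#ff0000` → engrave (S253, F2684). Machine vertices: (73.9740,116.4518) → (86.2408,108.0346) → (77.8236,95.7678) → (65.5568,104.1850) → (73.9740,116.4518). Closed: final G1 returns to the first vertex.

**Shape 6** — `<path>` cubic bezier, stroke `#ff0000` → engrave (S253, F2684). Control points (SVG): P0=(73.5944,56.9629), P1=(65.3669,48.5702), P2=(60.2900,12.8080), P3=(52.1094,26.7309); sampled at t=k/5. Machine vertices: (73.5944,105.8753) → (68.9859,113.5788) → (64.8334,124.1524) → (60.8366,133.8974) → (56.6954,139.1153) → (52.1094,136.1073). Open path.

G21
G90
G00 X48.5534 Y76.6505
M3 S884
G1 X58.8087 Y78.6436 F1151
G1 X59.4356 Y89.2985
G1 X55.3093 Y104.3328
G1 X51.3046 Y119.4637
G1 X52.2968 Y130.4088
M5
G00 X100.8214 Y29.3595
M3 S253
G1 X70.7656 Y11.8770 F2684
G1 X96.0030 Y66.4290
G1 X8.9477 Y27.7426
G1 X22.1158 Y144.5013
G1 X31.6620 Y48.5227
M5
G00 X29.0769 Y137.8908
M3 S884
G1 X64.0972 Y137.8908 F1151
G1 X64.0972 Y103.6536
G1 X29.0769 Y103.6536
G1 X29.0769 Y137.8908
M5
G00 X65.2149 Y20.1190
M3 S253
G1 X62.2801 Y29.1513 F2684
G1 X54.5968 Y34.7335
G1 X45.0998 Y34.7335
G1 X37.4165 Y29.1513
G1 X34.4817 Y20.1190
G1 X37.4165 Y11.0867
G1 X45.0998 Y5.5045
G1 X54.5968 Y5.5045
G1 X62.2801 Y11.0867
G1 X65.2149 Y20.1190
M5
G00 X73.9740 Y116.4518
M3 S253
G1 X86.2408 Y108.0346 F2684
G1 X77.8236 Y95.7678
G1 X65.5568 Y104.1850
G1 X73.9740 Y116.4518
M5
G00 X73.5944 Y105.8753
M3 S253
G1 X68.9859 Y113.5788 F2684
G1 X64.8334 Y124.1524
G1 X60.8366 Y133.8974
G1 X56.6954 Y139.1153
G1 X52.1094 Y136.1073
M5
G00 X0.0000 Y0.0000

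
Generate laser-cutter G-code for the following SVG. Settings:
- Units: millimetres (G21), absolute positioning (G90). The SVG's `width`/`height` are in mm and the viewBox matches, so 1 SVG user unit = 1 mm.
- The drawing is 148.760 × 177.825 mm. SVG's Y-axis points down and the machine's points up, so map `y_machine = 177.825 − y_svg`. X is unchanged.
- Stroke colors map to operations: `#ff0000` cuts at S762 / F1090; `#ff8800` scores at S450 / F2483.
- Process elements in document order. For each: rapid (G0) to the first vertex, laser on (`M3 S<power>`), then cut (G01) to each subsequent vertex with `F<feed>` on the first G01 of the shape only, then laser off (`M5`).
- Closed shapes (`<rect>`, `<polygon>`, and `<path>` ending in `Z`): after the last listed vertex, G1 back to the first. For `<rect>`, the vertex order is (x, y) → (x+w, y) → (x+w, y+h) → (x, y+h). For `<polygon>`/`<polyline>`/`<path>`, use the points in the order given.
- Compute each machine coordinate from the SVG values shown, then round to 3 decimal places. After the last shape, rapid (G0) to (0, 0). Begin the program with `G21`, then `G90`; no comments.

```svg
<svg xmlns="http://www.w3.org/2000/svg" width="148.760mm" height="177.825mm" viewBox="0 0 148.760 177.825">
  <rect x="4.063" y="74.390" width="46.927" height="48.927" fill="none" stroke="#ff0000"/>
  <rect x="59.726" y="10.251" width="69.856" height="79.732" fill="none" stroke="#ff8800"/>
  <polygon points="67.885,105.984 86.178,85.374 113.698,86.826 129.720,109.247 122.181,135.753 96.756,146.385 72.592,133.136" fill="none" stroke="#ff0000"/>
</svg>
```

G21
G90
G0 X4.063 Y103.435
M3 S762
G01 X50.990 Y103.435 F1090
G01 X50.990 Y54.508
G01 X4.063 Y54.508
G01 X4.063 Y103.435
M5
G0 X59.726 Y167.574
M3 S450
G01 X129.582 Y167.574 F2483
G01 X129.582 Y87.842
G01 X59.726 Y87.842
G01 X59.726 Y167.574
M5
G0 X67.885 Y71.841
M3 S762
G01 X86.178 Y92.451 F1090
G01 X113.698 Y90.999
G01 X129.720 Y68.578
G01 X122.181 Y42.072
G01 X96.756 Y31.440
G01 X72.592 Y44.689
G01 X67.885 Y71.841
M5
G0 X0.000 Y0.000

1 u = 1 mm; y_m = 177.825 − y.

[1] `<rect>` rectangle, #ff0000→cut S762 F1090: (4.063,103.435) → (50.990,103.435) → (50.990,54.508) → (4.063,54.508) → (4.063,103.435) (closed)

[2] `<rect>` rectangle, #ff8800→score S450 F2483: (59.726,167.574) → (129.582,167.574) → (129.582,87.842) → (59.726,87.842) → (59.726,167.574) (closed)

[3] `<polygon>` regular polygon, #ff0000→cut S762 F1090: (67.885,71.841) → (86.178,92.451) → (113.698,90.999) → (129.720,68.578) → (122.181,42.072) → (96.756,31.440) → (72.592,44.689) → (67.885,71.841) (closed)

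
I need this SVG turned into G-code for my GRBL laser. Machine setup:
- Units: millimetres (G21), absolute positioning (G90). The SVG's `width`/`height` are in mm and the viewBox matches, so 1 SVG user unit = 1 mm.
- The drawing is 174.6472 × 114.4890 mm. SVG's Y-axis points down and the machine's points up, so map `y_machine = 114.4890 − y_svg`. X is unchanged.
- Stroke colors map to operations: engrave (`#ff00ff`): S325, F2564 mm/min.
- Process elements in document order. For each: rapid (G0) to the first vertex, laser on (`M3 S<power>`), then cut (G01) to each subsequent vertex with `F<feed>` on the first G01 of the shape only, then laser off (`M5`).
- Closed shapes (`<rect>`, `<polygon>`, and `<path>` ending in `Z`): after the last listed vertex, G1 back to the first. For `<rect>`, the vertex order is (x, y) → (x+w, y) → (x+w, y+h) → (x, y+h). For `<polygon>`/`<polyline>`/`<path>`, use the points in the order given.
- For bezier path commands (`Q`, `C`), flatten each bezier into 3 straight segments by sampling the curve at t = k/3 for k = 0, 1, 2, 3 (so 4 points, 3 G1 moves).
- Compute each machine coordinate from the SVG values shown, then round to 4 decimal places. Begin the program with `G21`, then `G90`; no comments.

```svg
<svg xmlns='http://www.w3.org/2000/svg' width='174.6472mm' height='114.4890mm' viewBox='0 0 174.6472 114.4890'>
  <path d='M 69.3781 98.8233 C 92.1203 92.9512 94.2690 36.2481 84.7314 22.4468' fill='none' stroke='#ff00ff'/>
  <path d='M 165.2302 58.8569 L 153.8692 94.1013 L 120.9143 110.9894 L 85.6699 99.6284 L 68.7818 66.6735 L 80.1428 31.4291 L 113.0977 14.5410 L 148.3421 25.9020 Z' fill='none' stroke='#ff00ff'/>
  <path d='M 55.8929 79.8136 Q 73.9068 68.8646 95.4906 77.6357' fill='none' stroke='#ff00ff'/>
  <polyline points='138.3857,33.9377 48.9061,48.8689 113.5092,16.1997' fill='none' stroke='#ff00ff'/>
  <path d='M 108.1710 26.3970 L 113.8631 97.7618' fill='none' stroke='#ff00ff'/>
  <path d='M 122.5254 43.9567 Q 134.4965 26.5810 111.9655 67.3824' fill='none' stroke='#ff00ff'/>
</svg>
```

1 u = 1 mm; y_m = 114.4890 − y.

[1] `<path>` cubic bezier, #ff00ff→engrave S325 F2564: (69.3781,15.6657) → (85.5857,35.0099) → (90.0437,67.4119) → (84.7314,92.0422)

[2] `<path>` regular polygon, #ff00ff→engrave S325 F2564: (165.2302,55.6321) → (153.8692,20.3877) → (120.9143,3.4996) → (85.6699,14.8606) → (68.7818,47.8155) → (80.1428,83.0599) → (113.0977,99.9480) → (148.3421,88.5870) → (165.2302,55.6321) (closed)

[3] `<path>` quadratic bezier, #ff00ff→engrave S325 F2564: (55.8929,34.6754) → (68.2988,39.7836) → (81.4981,40.5096) → (95.4906,36.8533)

[4] `<polyline>` open polyline, #ff00ff→engrave S325 F2564: (138.3857,80.5513) → (48.9061,65.6201) → (113.5092,98.2893)

[5] `<path>` line segment, #ff00ff→engrave S325 F2564: (108.1710,88.0920) → (113.8631,16.7272)

[6] `<path>` quadratic bezier, #ff00ff→engrave S325 F2564: (122.5254,70.5323) → (126.6726,75.6520) → (123.1526,67.8434) → (111.9655,47.1066)

G21
G90
G0 X69.3781 Y15.6657
M3 S325
G01 X85.5857 Y35.0099 F2564
G01 X90.0437 Y67.4119
G01 X84.7314 Y92.0422
M5
G0 X165.2302 Y55.6321
M3 S325
G01 X153.8692 Y20.3877 F2564
G01 X120.9143 Y3.4996
G01 X85.6699 Y14.8606
G01 X68.7818 Y47.8155
G01 X80.1428 Y83.0599
G01 X113.0977 Y99.9480
G01 X148.3421 Y88.5870
G01 X165.2302 Y55.6321
M5
G0 X55.8929 Y34.6754
M3 S325
G01 X68.2988 Y39.7836 F2564
G01 X81.4981 Y40.5096
G01 X95.4906 Y36.8533
M5
G0 X138.3857 Y80.5513
M3 S325
G01 X48.9061 Y65.6201 F2564
G01 X113.5092 Y98.2893
M5
G0 X108.1710 Y88.0920
M3 S325
G01 X113.8631 Y16.7272 F2564
M5
G0 X122.5254 Y70.5323
M3 S325
G01 X126.6726 Y75.6520 F2564
G01 X123.1526 Y67.8434
G01 X111.9655 Y47.1066
M5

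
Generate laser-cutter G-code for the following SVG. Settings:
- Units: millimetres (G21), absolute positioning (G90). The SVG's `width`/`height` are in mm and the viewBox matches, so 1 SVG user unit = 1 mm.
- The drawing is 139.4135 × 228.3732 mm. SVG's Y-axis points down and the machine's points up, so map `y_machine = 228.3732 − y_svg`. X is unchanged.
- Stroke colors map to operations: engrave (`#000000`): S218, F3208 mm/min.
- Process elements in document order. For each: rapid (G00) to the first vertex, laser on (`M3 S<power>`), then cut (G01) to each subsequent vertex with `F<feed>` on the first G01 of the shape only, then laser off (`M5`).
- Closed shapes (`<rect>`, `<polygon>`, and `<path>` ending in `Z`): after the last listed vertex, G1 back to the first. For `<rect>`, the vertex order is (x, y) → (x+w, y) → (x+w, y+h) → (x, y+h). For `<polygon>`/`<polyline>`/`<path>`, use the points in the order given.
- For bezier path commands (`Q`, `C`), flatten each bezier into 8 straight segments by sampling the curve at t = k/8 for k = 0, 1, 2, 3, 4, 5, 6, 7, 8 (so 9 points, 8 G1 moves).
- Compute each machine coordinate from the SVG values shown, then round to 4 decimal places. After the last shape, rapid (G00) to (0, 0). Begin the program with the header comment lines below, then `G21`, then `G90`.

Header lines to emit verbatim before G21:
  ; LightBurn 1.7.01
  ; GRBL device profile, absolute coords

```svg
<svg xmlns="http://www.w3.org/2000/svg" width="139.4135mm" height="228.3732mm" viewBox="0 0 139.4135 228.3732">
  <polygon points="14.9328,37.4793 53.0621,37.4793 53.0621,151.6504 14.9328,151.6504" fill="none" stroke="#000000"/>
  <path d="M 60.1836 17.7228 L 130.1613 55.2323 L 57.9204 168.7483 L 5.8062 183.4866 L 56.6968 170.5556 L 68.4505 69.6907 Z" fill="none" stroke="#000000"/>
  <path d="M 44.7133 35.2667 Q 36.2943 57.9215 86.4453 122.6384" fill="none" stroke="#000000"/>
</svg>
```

viewBox `0 0 139.4135 228.3732` with mm width/height → 1 unit = 1 mm. Flip: y_m = 228.3732 − y_svg.

**Shape 1** — `<polygon>` rectangle, stroke `#000000` → engrave (S218, F3208). Machine vertices: (14.9328,190.8939) → (53.0621,190.8939) → (53.0621,76.7228) → (14.9328,76.7228) → (14.9328,190.8939). Closed: final G1 returns to the first vertex.

**Shape 2** — `<path>` closed polygon, stroke `#000000` → engrave (S218, F3208). Machine vertices: (60.1836,210.6504) → (130.1613,173.1409) → (57.9204,59.6249) → (5.8062,44.8866) → (56.6968,57.8176) → (68.4505,158.6825) → (60.1836,210.6504). Closed: final G1 returns to the first vertex.

**Shape 3** — `<path>` quadratic bezier, stroke `#000000` → engrave (S218, F3208). Control points (SVG): P0=(44.7133,35.2667), P1=(36.2943,57.9215), P2=(86.4453,122.6384); sampled at t=k/8. Machine vertices: (44.7133,193.1065) → (43.5237,186.7856) → (44.1644,179.1502) → (46.6355,170.2004) → (50.9368,159.9362) → (57.0685,148.3575) → (65.0304,135.4644) → (74.8227,121.2568) → (86.4453,105.7348). Open path.

; LightBurn 1.7.01
; GRBL device profile, absolute coords
G21
G90
G00 X14.9328 Y190.8939
M3 S218
G01 X53.0621 Y190.8939 F3208
G01 X53.0621 Y76.7228
G01 X14.9328 Y76.7228
G01 X14.9328 Y190.8939
M5
G00 X60.1836 Y210.6504
M3 S218
G01 X130.1613 Y173.1409 F3208
G01 X57.9204 Y59.6249
G01 X5.8062 Y44.8866
G01 X56.6968 Y57.8176
G01 X68.4505 Y158.6825
G01 X60.1836 Y210.6504
M5
G00 X44.7133 Y193.1065
M3 S218
G01 X43.5237 Y186.7856 F3208
G01 X44.1644 Y179.1502
G01 X46.6355 Y170.2004
G01 X50.9368 Y159.9362
G01 X57.0685 Y148.3575
G01 X65.0304 Y135.4644
G01 X74.8227 Y121.2568
G01 X86.4453 Y105.7348
M5
G00 X0.0000 Y0.0000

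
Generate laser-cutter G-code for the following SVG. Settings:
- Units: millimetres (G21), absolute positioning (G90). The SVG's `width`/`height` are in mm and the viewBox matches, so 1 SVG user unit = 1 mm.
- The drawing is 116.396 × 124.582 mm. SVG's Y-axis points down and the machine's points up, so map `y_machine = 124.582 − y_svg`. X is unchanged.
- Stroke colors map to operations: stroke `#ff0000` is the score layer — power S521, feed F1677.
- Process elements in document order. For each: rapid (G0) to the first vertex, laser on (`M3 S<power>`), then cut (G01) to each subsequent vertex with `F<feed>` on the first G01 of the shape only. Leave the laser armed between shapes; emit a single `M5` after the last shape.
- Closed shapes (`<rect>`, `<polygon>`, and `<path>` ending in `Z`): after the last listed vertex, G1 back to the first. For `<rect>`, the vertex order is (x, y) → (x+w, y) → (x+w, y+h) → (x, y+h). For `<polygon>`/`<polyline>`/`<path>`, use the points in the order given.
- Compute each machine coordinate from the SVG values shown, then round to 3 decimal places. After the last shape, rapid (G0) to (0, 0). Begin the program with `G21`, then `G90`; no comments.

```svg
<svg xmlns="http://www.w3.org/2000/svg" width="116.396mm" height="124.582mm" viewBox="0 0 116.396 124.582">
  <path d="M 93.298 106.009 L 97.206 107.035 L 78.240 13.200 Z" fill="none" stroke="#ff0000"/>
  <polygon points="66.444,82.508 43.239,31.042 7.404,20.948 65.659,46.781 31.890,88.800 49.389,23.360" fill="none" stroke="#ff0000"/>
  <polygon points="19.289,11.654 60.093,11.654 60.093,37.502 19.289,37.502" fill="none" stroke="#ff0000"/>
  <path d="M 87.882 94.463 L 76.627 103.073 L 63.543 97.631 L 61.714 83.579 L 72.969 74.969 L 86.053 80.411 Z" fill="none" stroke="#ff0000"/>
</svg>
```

G21
G90
G0 X93.298 Y18.573
M3 S521
G01 X97.206 Y17.547 F1677
G01 X78.240 Y111.382
G01 X93.298 Y18.573
G0 X66.444 Y42.074
M3 S521
G01 X43.239 Y93.540 F1677
G01 X7.404 Y103.634
G01 X65.659 Y77.801
G01 X31.890 Y35.782
G01 X49.389 Y101.222
G01 X66.444 Y42.074
G0 X19.289 Y112.928
M3 S521
G01 X60.093 Y112.928 F1677
G01 X60.093 Y87.080
G01 X19.289 Y87.080
G01 X19.289 Y112.928
G0 X87.882 Y30.119
M3 S521
G01 X76.627 Y21.509 F1677
G01 X63.543 Y26.951
G01 X61.714 Y41.003
G01 X72.969 Y49.613
G01 X86.053 Y44.171
G01 X87.882 Y30.119
M5
G0 X0.000 Y0.000

Since the viewBox matches the mm dimensions, user units are millimetres directly. The only transform is the Y-flip y_m = 124.582 − y_svg.

Shape 1 is a closed polygon drawn with `<path>`. Its stroke #ff0000 means score at S521, F1677. After flipping Y the toolpath is (93.298,18.573) → (97.206,17.547) → (78.240,111.382) → (93.298,18.573), returning to the start.

Shape 2 is a closed polygon drawn with `<polygon>`. Its stroke #ff0000 means score at S521, F1677. After flipping Y the toolpath is (66.444,42.074) → (43.239,93.540) → (7.404,103.634) → (65.659,77.801) → (31.890,35.782) → (49.389,101.222) → (66.444,42.074), returning to the start.

Shape 3 is a rectangle drawn with `<polygon>`. Its stroke #ff0000 means score at S521, F1677. After flipping Y the toolpath is (19.289,112.928) → (60.093,112.928) → (60.093,87.080) → (19.289,87.080) → (19.289,112.928), returning to the start.

Shape 4 is a regular polygon drawn with `<path>`. Its stroke #ff0000 means score at S521, F1677. After flipping Y the toolpath is (87.882,30.119) → (76.627,21.509) → (63.543,26.951) → (61.714,41.003) → (72.969,49.613) → (86.053,44.171) → (87.882,30.119), returning to the start.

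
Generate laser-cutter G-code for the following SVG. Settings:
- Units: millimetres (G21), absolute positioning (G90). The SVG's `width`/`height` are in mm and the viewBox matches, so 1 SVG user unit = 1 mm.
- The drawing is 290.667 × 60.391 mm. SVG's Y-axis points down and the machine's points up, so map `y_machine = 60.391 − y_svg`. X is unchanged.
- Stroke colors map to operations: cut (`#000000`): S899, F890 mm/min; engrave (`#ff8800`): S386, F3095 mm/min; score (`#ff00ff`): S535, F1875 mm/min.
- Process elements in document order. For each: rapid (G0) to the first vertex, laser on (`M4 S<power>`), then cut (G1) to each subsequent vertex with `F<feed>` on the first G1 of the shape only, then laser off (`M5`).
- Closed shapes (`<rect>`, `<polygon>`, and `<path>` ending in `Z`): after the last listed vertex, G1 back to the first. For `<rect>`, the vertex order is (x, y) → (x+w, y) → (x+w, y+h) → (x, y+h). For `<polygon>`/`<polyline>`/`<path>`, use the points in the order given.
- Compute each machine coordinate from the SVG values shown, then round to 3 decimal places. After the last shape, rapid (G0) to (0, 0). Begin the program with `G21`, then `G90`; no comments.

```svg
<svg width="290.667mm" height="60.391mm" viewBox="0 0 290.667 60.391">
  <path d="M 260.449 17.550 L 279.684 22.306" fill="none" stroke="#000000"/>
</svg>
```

Since the viewBox matches the mm dimensions, user units are millimetres directly. The only transform is the Y-flip y_m = 60.391 − y_svg.

Shape 1 is a line segment drawn with `<path>`. Its stroke #000000 means cut at S899, F890. After flipping Y the toolpath is (260.449,42.841) → (279.684,38.085).

G21
G90
G0 X260.449 Y42.841
M4 S899
G1 X279.684 Y38.085 F890
M5
G0 X0.000 Y0.000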